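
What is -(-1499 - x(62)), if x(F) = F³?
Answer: 239827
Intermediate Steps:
-(-1499 - x(62)) = -(-1499 - 1*62³) = -(-1499 - 1*238328) = -(-1499 - 238328) = -1*(-239827) = 239827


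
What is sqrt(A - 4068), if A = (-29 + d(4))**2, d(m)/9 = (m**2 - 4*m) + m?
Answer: I*sqrt(4019) ≈ 63.396*I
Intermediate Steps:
d(m) = -27*m + 9*m**2 (d(m) = 9*((m**2 - 4*m) + m) = 9*(m**2 - 3*m) = -27*m + 9*m**2)
A = 49 (A = (-29 + 9*4*(-3 + 4))**2 = (-29 + 9*4*1)**2 = (-29 + 36)**2 = 7**2 = 49)
sqrt(A - 4068) = sqrt(49 - 4068) = sqrt(-4019) = I*sqrt(4019)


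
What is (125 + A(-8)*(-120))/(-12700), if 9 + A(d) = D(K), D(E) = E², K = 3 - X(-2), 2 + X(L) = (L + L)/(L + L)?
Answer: 143/2540 ≈ 0.056299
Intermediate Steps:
X(L) = -1 (X(L) = -2 + (L + L)/(L + L) = -2 + (2*L)/((2*L)) = -2 + (2*L)*(1/(2*L)) = -2 + 1 = -1)
K = 4 (K = 3 - 1*(-1) = 3 + 1 = 4)
A(d) = 7 (A(d) = -9 + 4² = -9 + 16 = 7)
(125 + A(-8)*(-120))/(-12700) = (125 + 7*(-120))/(-12700) = (125 - 840)*(-1/12700) = -715*(-1/12700) = 143/2540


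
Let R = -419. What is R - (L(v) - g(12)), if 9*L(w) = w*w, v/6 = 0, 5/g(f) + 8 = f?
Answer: -1671/4 ≈ -417.75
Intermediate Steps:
g(f) = 5/(-8 + f)
v = 0 (v = 6*0 = 0)
L(w) = w²/9 (L(w) = (w*w)/9 = w²/9)
R - (L(v) - g(12)) = -419 - ((⅑)*0² - 5/(-8 + 12)) = -419 - ((⅑)*0 - 5/4) = -419 - (0 - 5/4) = -419 - 1*(-5/4) = -419 + 5/4 = -1671/4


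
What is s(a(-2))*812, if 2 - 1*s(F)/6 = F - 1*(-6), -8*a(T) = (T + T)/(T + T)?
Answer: -18879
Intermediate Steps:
a(T) = -1/8 (a(T) = -(T + T)/(8*(T + T)) = -2*T/(8*(2*T)) = -2*T*1/(2*T)/8 = -1/8*1 = -1/8)
s(F) = -24 - 6*F (s(F) = 12 - 6*(F - 1*(-6)) = 12 - 6*(F + 6) = 12 - 6*(6 + F) = 12 + (-36 - 6*F) = -24 - 6*F)
s(a(-2))*812 = (-24 - 6*(-1/8))*812 = (-24 + 3/4)*812 = -93/4*812 = -18879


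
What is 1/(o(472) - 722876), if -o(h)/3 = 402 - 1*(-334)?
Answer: -1/725084 ≈ -1.3792e-6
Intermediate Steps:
o(h) = -2208 (o(h) = -3*(402 - 1*(-334)) = -3*(402 + 334) = -3*736 = -2208)
1/(o(472) - 722876) = 1/(-2208 - 722876) = 1/(-725084) = -1/725084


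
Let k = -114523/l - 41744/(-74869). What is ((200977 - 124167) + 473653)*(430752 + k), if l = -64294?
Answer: 1141380035026639051785/4813627486 ≈ 2.3711e+11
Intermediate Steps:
k = 11258111223/4813627486 (k = -114523/(-64294) - 41744/(-74869) = -114523*(-1/64294) - 41744*(-1/74869) = 114523/64294 + 41744/74869 = 11258111223/4813627486 ≈ 2.3388)
((200977 - 124167) + 473653)*(430752 + k) = ((200977 - 124167) + 473653)*(430752 + 11258111223/4813627486) = (76810 + 473653)*(2073490924960695/4813627486) = 550463*(2073490924960695/4813627486) = 1141380035026639051785/4813627486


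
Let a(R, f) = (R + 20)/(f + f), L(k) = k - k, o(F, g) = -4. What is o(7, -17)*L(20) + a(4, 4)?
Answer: 3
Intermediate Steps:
L(k) = 0
a(R, f) = (20 + R)/(2*f) (a(R, f) = (20 + R)/((2*f)) = (20 + R)*(1/(2*f)) = (20 + R)/(2*f))
o(7, -17)*L(20) + a(4, 4) = -4*0 + (1/2)*(20 + 4)/4 = 0 + (1/2)*(1/4)*24 = 0 + 3 = 3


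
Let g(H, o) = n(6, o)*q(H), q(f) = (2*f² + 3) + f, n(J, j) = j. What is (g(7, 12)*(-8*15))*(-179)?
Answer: 27838080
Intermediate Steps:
q(f) = 3 + f + 2*f² (q(f) = (3 + 2*f²) + f = 3 + f + 2*f²)
g(H, o) = o*(3 + H + 2*H²)
(g(7, 12)*(-8*15))*(-179) = ((12*(3 + 7 + 2*7²))*(-8*15))*(-179) = ((12*(3 + 7 + 2*49))*(-120))*(-179) = ((12*(3 + 7 + 98))*(-120))*(-179) = ((12*108)*(-120))*(-179) = (1296*(-120))*(-179) = -155520*(-179) = 27838080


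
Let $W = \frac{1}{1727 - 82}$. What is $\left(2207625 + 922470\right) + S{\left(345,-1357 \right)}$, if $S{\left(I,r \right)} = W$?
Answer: $\frac{5149006276}{1645} \approx 3.1301 \cdot 10^{6}$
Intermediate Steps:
$W = \frac{1}{1645} \approx 0.0006079$
$S{\left(I,r \right)} = \frac{1}{1645}$
$\left(2207625 + 922470\right) + S{\left(345,-1357 \right)} = \left(2207625 + 922470\right) + \frac{1}{1645} = 3130095 + \frac{1}{1645} = \frac{5149006276}{1645}$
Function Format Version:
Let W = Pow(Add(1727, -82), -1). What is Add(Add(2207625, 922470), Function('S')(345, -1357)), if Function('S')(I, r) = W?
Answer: Rational(5149006276, 1645) ≈ 3.1301e+6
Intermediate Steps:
W = Rational(1, 1645) (W = Pow(1645, -1) = Rational(1, 1645) ≈ 0.00060790)
Function('S')(I, r) = Rational(1, 1645)
Add(Add(2207625, 922470), Function('S')(345, -1357)) = Add(Add(2207625, 922470), Rational(1, 1645)) = Add(3130095, Rational(1, 1645)) = Rational(5149006276, 1645)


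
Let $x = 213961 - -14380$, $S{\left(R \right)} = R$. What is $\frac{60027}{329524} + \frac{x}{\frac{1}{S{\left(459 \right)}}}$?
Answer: $\frac{34536922474983}{329524} \approx 1.0481 \cdot 10^{8}$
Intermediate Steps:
$x = 228341$ ($x = 213961 + 14380 = 228341$)
$\frac{60027}{329524} + \frac{x}{\frac{1}{S{\left(459 \right)}}} = \frac{60027}{329524} + \frac{228341}{\frac{1}{459}} = 60027 \cdot \frac{1}{329524} + 228341 \frac{1}{\frac{1}{459}} = \frac{60027}{329524} + 228341 \cdot 459 = \frac{60027}{329524} + 104808519 = \frac{34536922474983}{329524}$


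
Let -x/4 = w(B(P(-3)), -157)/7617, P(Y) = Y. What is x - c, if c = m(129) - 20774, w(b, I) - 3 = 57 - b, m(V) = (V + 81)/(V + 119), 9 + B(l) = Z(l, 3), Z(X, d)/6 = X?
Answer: 6540122085/314836 ≈ 20773.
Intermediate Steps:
Z(X, d) = 6*X
B(l) = -9 + 6*l
m(V) = (81 + V)/(119 + V)
w(b, I) = 60 - b (w(b, I) = 3 + (57 - b) = 60 - b)
c = -2575871/124 (c = (81 + 129)/(119 + 129) - 20774 = 210/248 - 20774 = (1/248)*210 - 20774 = 105/124 - 20774 = -2575871/124 ≈ -20773.)
x = -116/2539 (x = -4*(60 - (-9 + 6*(-3)))/7617 = -4*(60 - (-9 - 18))/7617 = -4*(60 - 1*(-27))/7617 = -4*(60 + 27)/7617 = -348/7617 = -4*29/2539 = -116/2539 ≈ -0.045687)
x - c = -116/2539 - 1*(-2575871/124) = -116/2539 + 2575871/124 = 6540122085/314836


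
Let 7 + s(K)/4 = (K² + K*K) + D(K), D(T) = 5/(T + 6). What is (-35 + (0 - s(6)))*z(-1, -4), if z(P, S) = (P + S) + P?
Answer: 1780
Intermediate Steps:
D(T) = 5/(6 + T)
s(K) = -28 + 8*K² + 20/(6 + K) (s(K) = -28 + 4*((K² + K*K) + 5/(6 + K)) = -28 + 4*((K² + K²) + 5/(6 + K)) = -28 + 4*(2*K² + 5/(6 + K)) = -28 + (8*K² + 20/(6 + K)) = -28 + 8*K² + 20/(6 + K))
z(P, S) = S + 2*P
(-35 + (0 - s(6)))*z(-1, -4) = (-35 + (0 - 4*(5 + (-7 + 2*6²)*(6 + 6))/(6 + 6)))*(-4 + 2*(-1)) = (-35 + (0 - 4*(5 + (-7 + 2*36)*12)/12))*(-4 - 2) = (-35 + (0 - 4*(5 + (-7 + 72)*12)/12))*(-6) = (-35 + (0 - 4*(5 + 65*12)/12))*(-6) = (-35 + (0 - 4*(5 + 780)/12))*(-6) = (-35 + (0 - 4*785/12))*(-6) = (-35 + (0 - 1*785/3))*(-6) = (-35 + (0 - 785/3))*(-6) = (-35 - 785/3)*(-6) = -890/3*(-6) = 1780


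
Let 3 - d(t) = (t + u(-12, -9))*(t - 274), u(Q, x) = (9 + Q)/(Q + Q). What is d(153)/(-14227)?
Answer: -148249/113816 ≈ -1.3025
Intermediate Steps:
u(Q, x) = (9 + Q)/(2*Q) (u(Q, x) = (9 + Q)/((2*Q)) = (9 + Q)*(1/(2*Q)) = (9 + Q)/(2*Q))
d(t) = 3 - (-274 + t)*(1/8 + t) (d(t) = 3 - (t + (1/2)*(9 - 12)/(-12))*(t - 274) = 3 - (t + (1/2)*(-1/12)*(-3))*(-274 + t) = 3 - (t + 1/8)*(-274 + t) = 3 - (1/8 + t)*(-274 + t) = 3 - (-274 + t)*(1/8 + t))
d(153)/(-14227) = (149/4 - 1*153**2 + (2191/8)*153)/(-14227) = (149/4 - 1*23409 + 335223/8)*(-1/14227) = (149/4 - 23409 + 335223/8)*(-1/14227) = (148249/8)*(-1/14227) = -148249/113816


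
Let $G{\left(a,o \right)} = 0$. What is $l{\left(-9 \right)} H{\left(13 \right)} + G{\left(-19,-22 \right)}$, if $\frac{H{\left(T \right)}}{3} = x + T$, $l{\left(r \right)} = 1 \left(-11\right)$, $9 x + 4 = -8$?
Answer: $-385$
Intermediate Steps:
$x = - \frac{4}{3}$ ($x = - \frac{4}{9} + \frac{1}{9} \left(-8\right) = - \frac{4}{9} - \frac{8}{9} = - \frac{4}{3} \approx -1.3333$)
$l{\left(r \right)} = -11$
$H{\left(T \right)} = -4 + 3 T$ ($H{\left(T \right)} = 3 \left(- \frac{4}{3} + T\right) = -4 + 3 T$)
$l{\left(-9 \right)} H{\left(13 \right)} + G{\left(-19,-22 \right)} = - 11 \left(-4 + 3 \cdot 13\right) + 0 = - 11 \left(-4 + 39\right) + 0 = \left(-11\right) 35 + 0 = -385 + 0 = -385$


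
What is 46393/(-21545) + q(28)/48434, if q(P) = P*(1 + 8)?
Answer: -1120784611/521755265 ≈ -2.1481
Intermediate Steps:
q(P) = 9*P (q(P) = P*9 = 9*P)
46393/(-21545) + q(28)/48434 = 46393/(-21545) + (9*28)/48434 = 46393*(-1/21545) + 252*(1/48434) = -46393/21545 + 126/24217 = -1120784611/521755265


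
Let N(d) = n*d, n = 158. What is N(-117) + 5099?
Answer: -13387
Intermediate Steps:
N(d) = 158*d
N(-117) + 5099 = 158*(-117) + 5099 = -18486 + 5099 = -13387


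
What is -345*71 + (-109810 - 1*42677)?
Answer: -176982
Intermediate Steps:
-345*71 + (-109810 - 1*42677) = -24495 + (-109810 - 42677) = -24495 - 152487 = -176982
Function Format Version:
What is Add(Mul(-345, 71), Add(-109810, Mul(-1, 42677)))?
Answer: -176982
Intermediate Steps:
Add(Mul(-345, 71), Add(-109810, Mul(-1, 42677))) = Add(-24495, Add(-109810, -42677)) = Add(-24495, -152487) = -176982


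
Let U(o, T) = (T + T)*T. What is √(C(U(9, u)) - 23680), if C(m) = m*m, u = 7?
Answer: 6*I*√391 ≈ 118.64*I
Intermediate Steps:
U(o, T) = 2*T² (U(o, T) = (2*T)*T = 2*T²)
C(m) = m²
√(C(U(9, u)) - 23680) = √((2*7²)² - 23680) = √((2*49)² - 23680) = √(98² - 23680) = √(9604 - 23680) = √(-14076) = 6*I*√391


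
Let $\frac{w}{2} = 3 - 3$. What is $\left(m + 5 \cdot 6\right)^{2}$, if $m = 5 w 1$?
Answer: $900$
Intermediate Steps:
$w = 0$ ($w = 2 \left(3 - 3\right) = 2 \cdot 0 = 0$)
$m = 0$ ($m = 5 \cdot 0 \cdot 1 = 0 \cdot 1 = 0$)
$\left(m + 5 \cdot 6\right)^{2} = \left(0 + 5 \cdot 6\right)^{2} = \left(0 + 30\right)^{2} = 30^{2} = 900$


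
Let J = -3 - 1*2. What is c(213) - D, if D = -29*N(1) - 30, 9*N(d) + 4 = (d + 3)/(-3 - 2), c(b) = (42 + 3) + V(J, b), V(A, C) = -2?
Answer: 863/15 ≈ 57.533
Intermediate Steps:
J = -5 (J = -3 - 2 = -5)
c(b) = 43 (c(b) = (42 + 3) - 2 = 45 - 2 = 43)
N(d) = -23/45 - d/45 (N(d) = -4/9 + ((d + 3)/(-3 - 2))/9 = -4/9 + ((3 + d)/(-5))/9 = -4/9 + ((3 + d)*(-⅕))/9 = -4/9 + (-⅗ - d/5)/9 = -4/9 + (-1/15 - d/45) = -23/45 - d/45)
D = -218/15 (D = -29*(-23/45 - 1/45*1) - 30 = -29*(-23/45 - 1/45) - 30 = -29*(-8/15) - 30 = 232/15 - 30 = -218/15 ≈ -14.533)
c(213) - D = 43 - 1*(-218/15) = 43 + 218/15 = 863/15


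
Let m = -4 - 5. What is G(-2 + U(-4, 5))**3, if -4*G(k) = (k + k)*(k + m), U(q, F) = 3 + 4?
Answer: 1000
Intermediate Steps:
U(q, F) = 7
m = -9
G(k) = -k*(-9 + k)/2 (G(k) = -(k + k)*(k - 9)/4 = -2*k*(-9 + k)/4 = -k*(-9 + k)/2)
G(-2 + U(-4, 5))**3 = ((-2 + 7)*(9 - (-2 + 7))/2)**3 = ((1/2)*5*(9 - 1*5))**3 = ((1/2)*5*(9 - 5))**3 = ((1/2)*5*4)**3 = 10**3 = 1000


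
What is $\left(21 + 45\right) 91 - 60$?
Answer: $5946$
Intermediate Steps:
$\left(21 + 45\right) 91 - 60 = 66 \cdot 91 - 60 = 6006 - 60 = 5946$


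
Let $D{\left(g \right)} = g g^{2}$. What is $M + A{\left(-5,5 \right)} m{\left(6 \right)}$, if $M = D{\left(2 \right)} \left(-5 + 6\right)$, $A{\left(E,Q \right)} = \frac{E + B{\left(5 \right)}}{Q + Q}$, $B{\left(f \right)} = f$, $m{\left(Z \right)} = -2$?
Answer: $8$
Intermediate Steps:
$D{\left(g \right)} = g^{3}$
$A{\left(E,Q \right)} = \frac{5 + E}{2 Q}$ ($A{\left(E,Q \right)} = \frac{E + 5}{Q + Q} = \frac{5 + E}{2 Q}$)
$M = 8$ ($M = 2^{3} \left(-5 + 6\right) = 8 \cdot 1 = 8$)
$M + A{\left(-5,5 \right)} m{\left(6 \right)} = 8 + \frac{5 - 5}{2 \cdot 5} \left(-2\right) = 8 + \frac{1}{2} \cdot \frac{1}{5} \cdot 0 \left(-2\right) = 8 + 0 \left(-2\right) = 8 + 0 = 8$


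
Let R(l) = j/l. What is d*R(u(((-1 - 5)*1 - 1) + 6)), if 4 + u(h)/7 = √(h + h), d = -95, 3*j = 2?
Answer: 380/189 + 95*I*√2/189 ≈ 2.0106 + 0.71085*I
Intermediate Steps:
j = ⅔ (j = (⅓)*2 = ⅔ ≈ 0.66667)
u(h) = -28 + 7*√2*√h (u(h) = -28 + 7*√(h + h) = -28 + 7*√(2*h) = -28 + 7*(√2*√h) = -28 + 7*√2*√h)
R(l) = 2/(3*l)
d*R(u(((-1 - 5)*1 - 1) + 6)) = -190/(3*(-28 + 7*√2*√(((-1 - 5)*1 - 1) + 6))) = -190/(3*(-28 + 7*√2*√((-6*1 - 1) + 6))) = -190/(3*(-28 + 7*√2*√((-6 - 1) + 6))) = -190/(3*(-28 + 7*√2*√(-7 + 6))) = -190/(3*(-28 + 7*√2*√(-1))) = -190/(3*(-28 + 7*√2*I)) = -190/(3*(-28 + 7*I*√2))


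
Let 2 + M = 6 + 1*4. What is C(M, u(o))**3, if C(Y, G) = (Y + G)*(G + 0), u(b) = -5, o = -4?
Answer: -3375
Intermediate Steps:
M = 8 (M = -2 + (6 + 1*4) = -2 + (6 + 4) = -2 + 10 = 8)
C(Y, G) = G*(G + Y) (C(Y, G) = (G + Y)*G = G*(G + Y))
C(M, u(o))**3 = (-5*(-5 + 8))**3 = (-5*3)**3 = (-15)**3 = -3375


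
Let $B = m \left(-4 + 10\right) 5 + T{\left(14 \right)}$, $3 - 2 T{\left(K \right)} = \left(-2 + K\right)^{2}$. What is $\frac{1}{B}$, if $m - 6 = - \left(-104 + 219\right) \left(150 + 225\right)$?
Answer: $- \frac{2}{2587281} \approx -7.7301 \cdot 10^{-7}$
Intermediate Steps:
$T{\left(K \right)} = \frac{3}{2} - \frac{\left(-2 + K\right)^{2}}{2}$
$m = -43119$ ($m = 6 - \left(-104 + 219\right) \left(150 + 225\right) = 6 - 115 \cdot 375 = 6 - 43125 = -43119$)
$B = - \frac{2587281}{2}$ ($B = - 43119 \left(-4 + 10\right) 5 + \left(\frac{3}{2} - \frac{\left(-2 + 14\right)^{2}}{2}\right) = - 43119 \cdot 6 \cdot 5 + \left(\frac{3}{2} - \frac{12^{2}}{2}\right) = \left(-43119\right) 30 + \left(\frac{3}{2} - 72\right) = -1293570 + \left(\frac{3}{2} - 72\right) = -1293570 - \frac{141}{2} = - \frac{2587281}{2} \approx -1.2936 \cdot 10^{6}$)
$\frac{1}{B} = \frac{1}{- \frac{2587281}{2}} = - \frac{2}{2587281}$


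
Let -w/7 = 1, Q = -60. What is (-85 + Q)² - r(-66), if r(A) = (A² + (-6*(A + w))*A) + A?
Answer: 45643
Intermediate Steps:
w = -7 (w = -7*1 = -7)
r(A) = A + A² + A*(42 - 6*A) (r(A) = (A² + (-6*(A - 7))*A) + A = (A² + (-6*(-7 + A))*A) + A = (A² + (42 - 6*A)*A) + A = (A² + A*(42 - 6*A)) + A = A + A² + A*(42 - 6*A))
(-85 + Q)² - r(-66) = (-85 - 60)² - (-66)*(43 - 5*(-66)) = (-145)² - (-66)*(43 + 330) = 21025 - (-66)*373 = 21025 - 1*(-24618) = 21025 + 24618 = 45643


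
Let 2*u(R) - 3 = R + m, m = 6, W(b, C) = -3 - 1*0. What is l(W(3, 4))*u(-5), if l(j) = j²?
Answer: 18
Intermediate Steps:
W(b, C) = -3 (W(b, C) = -3 + 0 = -3)
u(R) = 9/2 + R/2 (u(R) = 3/2 + (R + 6)/2 = 3/2 + (6 + R)/2 = 3/2 + (3 + R/2) = 9/2 + R/2)
l(W(3, 4))*u(-5) = (-3)²*(9/2 + (½)*(-5)) = 9*(9/2 - 5/2) = 9*2 = 18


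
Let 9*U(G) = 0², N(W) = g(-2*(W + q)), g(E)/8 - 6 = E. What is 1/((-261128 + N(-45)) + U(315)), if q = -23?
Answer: -1/259992 ≈ -3.8463e-6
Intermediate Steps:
g(E) = 48 + 8*E
N(W) = 416 - 16*W (N(W) = 48 + 8*(-2*(W - 23)) = 48 + 8*(-2*(-23 + W)) = 48 + 8*(46 - 2*W) = 48 + (368 - 16*W) = 416 - 16*W)
U(G) = 0 (U(G) = (⅑)*0² = (⅑)*0 = 0)
1/((-261128 + N(-45)) + U(315)) = 1/((-261128 + (416 - 16*(-45))) + 0) = 1/((-261128 + (416 + 720)) + 0) = 1/((-261128 + 1136) + 0) = 1/(-259992 + 0) = 1/(-259992) = -1/259992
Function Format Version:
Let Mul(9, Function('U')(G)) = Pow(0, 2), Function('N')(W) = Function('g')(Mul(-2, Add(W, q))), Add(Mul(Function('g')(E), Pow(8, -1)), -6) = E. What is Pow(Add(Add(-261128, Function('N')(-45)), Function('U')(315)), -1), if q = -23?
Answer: Rational(-1, 259992) ≈ -3.8463e-6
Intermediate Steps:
Function('g')(E) = Add(48, Mul(8, E))
Function('N')(W) = Add(416, Mul(-16, W)) (Function('N')(W) = Add(48, Mul(8, Mul(-2, Add(W, -23)))) = Add(48, Mul(8, Mul(-2, Add(-23, W)))) = Add(48, Mul(8, Add(46, Mul(-2, W)))) = Add(48, Add(368, Mul(-16, W))) = Add(416, Mul(-16, W)))
Function('U')(G) = 0 (Function('U')(G) = Mul(Rational(1, 9), Pow(0, 2)) = Mul(Rational(1, 9), 0) = 0)
Pow(Add(Add(-261128, Function('N')(-45)), Function('U')(315)), -1) = Pow(Add(Add(-261128, Add(416, Mul(-16, -45))), 0), -1) = Pow(Add(Add(-261128, Add(416, 720)), 0), -1) = Pow(Add(Add(-261128, 1136), 0), -1) = Pow(Add(-259992, 0), -1) = Pow(-259992, -1) = Rational(-1, 259992)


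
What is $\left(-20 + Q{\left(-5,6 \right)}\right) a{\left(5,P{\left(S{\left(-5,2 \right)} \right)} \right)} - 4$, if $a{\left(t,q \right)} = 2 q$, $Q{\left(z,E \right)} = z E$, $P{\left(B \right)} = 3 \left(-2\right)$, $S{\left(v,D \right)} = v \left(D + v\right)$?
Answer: $596$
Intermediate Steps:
$P{\left(B \right)} = -6$
$Q{\left(z,E \right)} = E z$
$\left(-20 + Q{\left(-5,6 \right)}\right) a{\left(5,P{\left(S{\left(-5,2 \right)} \right)} \right)} - 4 = \left(-20 + 6 \left(-5\right)\right) 2 \left(-6\right) - 4 = \left(-20 - 30\right) \left(-12\right) - 4 = \left(-50\right) \left(-12\right) - 4 = 600 - 4 = 596$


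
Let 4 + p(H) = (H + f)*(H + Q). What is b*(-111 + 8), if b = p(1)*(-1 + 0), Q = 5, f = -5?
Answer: -2884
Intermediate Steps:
p(H) = -4 + (-5 + H)*(5 + H) (p(H) = -4 + (H - 5)*(H + 5) = -4 + (-5 + H)*(5 + H))
b = 28 (b = (-29 + 1²)*(-1 + 0) = (-29 + 1)*(-1) = -28*(-1) = 28)
b*(-111 + 8) = 28*(-111 + 8) = 28*(-103) = -2884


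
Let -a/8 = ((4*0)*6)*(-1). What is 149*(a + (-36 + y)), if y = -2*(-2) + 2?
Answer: -4470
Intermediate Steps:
y = 6 (y = 4 + 2 = 6)
a = 0 (a = -8*(4*0)*6*(-1) = -8*0*6*(-1) = -0*(-1) = -8*0 = 0)
149*(a + (-36 + y)) = 149*(0 + (-36 + 6)) = 149*(0 - 30) = 149*(-30) = -4470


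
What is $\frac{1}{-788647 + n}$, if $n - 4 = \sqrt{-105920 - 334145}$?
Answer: $- \frac{788643}{621958221514} - \frac{i \sqrt{440065}}{621958221514} \approx -1.268 \cdot 10^{-6} - 1.0666 \cdot 10^{-9} i$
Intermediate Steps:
$n = 4 + i \sqrt{440065}$ ($n = 4 + \sqrt{-105920 - 334145} = 4 + \sqrt{-440065} = 4 + i \sqrt{440065} \approx 4.0 + 663.37 i$)
$\frac{1}{-788647 + n} = \frac{1}{-788647 + \left(4 + i \sqrt{440065}\right)} = \frac{1}{-788643 + i \sqrt{440065}}$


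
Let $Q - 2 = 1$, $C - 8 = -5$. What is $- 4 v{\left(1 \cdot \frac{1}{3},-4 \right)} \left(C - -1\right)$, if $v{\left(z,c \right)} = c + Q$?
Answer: $16$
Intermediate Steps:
$C = 3$ ($C = 8 - 5 = 3$)
$Q = 3$ ($Q = 2 + 1 = 3$)
$v{\left(z,c \right)} = 3 + c$ ($v{\left(z,c \right)} = c + 3 = 3 + c$)
$- 4 v{\left(1 \cdot \frac{1}{3},-4 \right)} \left(C - -1\right) = - 4 \left(3 - 4\right) \left(3 - -1\right) = \left(-4\right) \left(-1\right) \left(3 + 1\right) = 4 \cdot 4 = 16$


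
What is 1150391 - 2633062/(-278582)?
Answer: 160240429312/139291 ≈ 1.1504e+6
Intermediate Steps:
1150391 - 2633062/(-278582) = 1150391 - 2633062*(-1/278582) = 1150391 + 1316531/139291 = 160240429312/139291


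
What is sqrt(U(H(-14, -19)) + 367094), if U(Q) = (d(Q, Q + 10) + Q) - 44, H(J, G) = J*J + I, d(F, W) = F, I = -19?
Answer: 2*sqrt(91851) ≈ 606.14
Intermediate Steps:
H(J, G) = -19 + J**2 (H(J, G) = J*J - 19 = J**2 - 19 = -19 + J**2)
U(Q) = -44 + 2*Q (U(Q) = (Q + Q) - 44 = 2*Q - 44 = -44 + 2*Q)
sqrt(U(H(-14, -19)) + 367094) = sqrt((-44 + 2*(-19 + (-14)**2)) + 367094) = sqrt((-44 + 2*(-19 + 196)) + 367094) = sqrt((-44 + 2*177) + 367094) = sqrt((-44 + 354) + 367094) = sqrt(310 + 367094) = sqrt(367404) = 2*sqrt(91851)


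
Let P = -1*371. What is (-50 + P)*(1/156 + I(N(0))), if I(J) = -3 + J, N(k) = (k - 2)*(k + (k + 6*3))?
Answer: 2560943/156 ≈ 16416.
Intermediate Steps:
P = -371
N(k) = (-2 + k)*(18 + 2*k) (N(k) = (-2 + k)*(k + (k + 18)) = (-2 + k)*(k + (18 + k)) = (-2 + k)*(18 + 2*k))
(-50 + P)*(1/156 + I(N(0))) = (-50 - 371)*(1/156 + (-3 + (-36 + 2*0**2 + 14*0))) = -421*(1/156 + (-3 + (-36 + 2*0 + 0))) = -421*(1/156 + (-3 + (-36 + 0 + 0))) = -421*(1/156 + (-3 - 36)) = -421*(1/156 - 39) = -421*(-6083/156) = 2560943/156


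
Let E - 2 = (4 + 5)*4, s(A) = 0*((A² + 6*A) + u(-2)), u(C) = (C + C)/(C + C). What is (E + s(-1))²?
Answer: 1444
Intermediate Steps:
u(C) = 1 (u(C) = (2*C)/((2*C)) = (2*C)*(1/(2*C)) = 1)
s(A) = 0 (s(A) = 0*((A² + 6*A) + 1) = 0*(1 + A² + 6*A) = 0)
E = 38 (E = 2 + (4 + 5)*4 = 2 + 9*4 = 2 + 36 = 38)
(E + s(-1))² = (38 + 0)² = 38² = 1444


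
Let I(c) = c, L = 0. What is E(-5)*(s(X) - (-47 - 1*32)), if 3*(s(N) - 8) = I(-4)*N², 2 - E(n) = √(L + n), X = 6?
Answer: 78 - 39*I*√5 ≈ 78.0 - 87.207*I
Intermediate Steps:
E(n) = 2 - √n (E(n) = 2 - √(0 + n) = 2 - √n)
s(N) = 8 - 4*N²/3 (s(N) = 8 + (-4*N²)/3 = 8 - 4*N²/3)
E(-5)*(s(X) - (-47 - 1*32)) = (2 - √(-5))*((8 - 4/3*6²) - (-47 - 1*32)) = (2 - I*√5)*((8 - 4/3*36) - (-47 - 32)) = (2 - I*√5)*((8 - 48) - 1*(-79)) = (2 - I*√5)*(-40 + 79) = (2 - I*√5)*39 = 78 - 39*I*√5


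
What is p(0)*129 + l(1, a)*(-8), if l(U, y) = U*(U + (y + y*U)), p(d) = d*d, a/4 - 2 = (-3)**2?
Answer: -712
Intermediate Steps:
a = 44 (a = 8 + 4*(-3)**2 = 8 + 4*9 = 8 + 36 = 44)
p(d) = d**2
l(U, y) = U*(U + y + U*y) (l(U, y) = U*(U + (y + U*y)) = U*(U + y + U*y))
p(0)*129 + l(1, a)*(-8) = 0**2*129 + (1*(1 + 44 + 1*44))*(-8) = 0*129 + (1*(1 + 44 + 44))*(-8) = 0 + (1*89)*(-8) = 0 + 89*(-8) = 0 - 712 = -712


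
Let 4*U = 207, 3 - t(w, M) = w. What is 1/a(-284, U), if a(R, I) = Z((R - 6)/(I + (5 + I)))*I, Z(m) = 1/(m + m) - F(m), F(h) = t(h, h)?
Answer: -1006880/305335143 ≈ -0.0032976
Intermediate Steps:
t(w, M) = 3 - w
U = 207/4 (U = (¼)*207 = 207/4 ≈ 51.750)
F(h) = 3 - h
Z(m) = -3 + m + 1/(2*m) (Z(m) = 1/(m + m) - (3 - m) = 1/(2*m) + (-3 + m) = -3 + m + 1/(2*m))
a(R, I) = I*(-3 + (-6 + R)/(5 + 2*I) + (5 + 2*I)/(2*(-6 + R))) (a(R, I) = (-3 + (R - 6)/(I + (5 + I)) + 1/(2*(((R - 6)/(I + (5 + I))))))*I = (-3 + (-6 + R)/(5 + 2*I) + 1/(2*(((-6 + R)/(5 + 2*I)))))*I = (-3 + (-6 + R)/(5 + 2*I) + ((5 + 2*I)/(-6 + R))/2)*I = (-3 + (-6 + R)/(5 + 2*I) + (5 + 2*I)/(2*(-6 + R)))*I = I*(-3 + (-6 + R)/(5 + 2*I) + (5 + 2*I)/(2*(-6 + R))))
1/a(-284, U) = 1/((½)*(207/4)*((5 + 2*(207/4))² + 2*(-6 - 284)² - 6*(-6 - 284)*(5 + 2*(207/4)))/(-6 - 284*(5 + 2*(207/4)))) = 1/((½)*(207/4)*((5 + 207/2)² + 2*(-290)² - 6*(-290)*(5 + 207/2))/(-290*(5 + 207/2))) = 1/((½)*(207/4)*(-1/290)*((217/2)² + 2*84100 - 6*(-290)*217/2)/(217/2)) = 1/((½)*(207/4)*(-1/290)*(2/217)*(47089/4 + 168200 + 188790)) = 1/((½)*(207/4)*(-1/290)*(2/217)*(1475049/4)) = 1/(-305335143/1006880) = -1006880/305335143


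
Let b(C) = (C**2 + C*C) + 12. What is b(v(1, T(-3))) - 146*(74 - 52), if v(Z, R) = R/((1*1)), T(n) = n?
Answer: -3182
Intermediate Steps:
v(Z, R) = R (v(Z, R) = R/1 = R*1 = R)
b(C) = 12 + 2*C**2 (b(C) = (C**2 + C**2) + 12 = 2*C**2 + 12 = 12 + 2*C**2)
b(v(1, T(-3))) - 146*(74 - 52) = (12 + 2*(-3)**2) - 146*(74 - 52) = (12 + 2*9) - 146*22 = (12 + 18) - 3212 = 30 - 3212 = -3182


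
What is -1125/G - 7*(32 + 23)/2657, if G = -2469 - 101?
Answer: 399935/1365698 ≈ 0.29284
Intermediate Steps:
G = -2570
-1125/G - 7*(32 + 23)/2657 = -1125/(-2570) - 7*(32 + 23)/2657 = -1125*(-1/2570) - 7*55*(1/2657) = 225/514 - 385*1/2657 = 225/514 - 385/2657 = 399935/1365698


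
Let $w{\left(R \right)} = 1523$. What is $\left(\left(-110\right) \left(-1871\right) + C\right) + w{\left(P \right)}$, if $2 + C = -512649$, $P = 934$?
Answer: $-305318$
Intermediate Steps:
$C = -512651$ ($C = -2 - 512649 = -512651$)
$\left(\left(-110\right) \left(-1871\right) + C\right) + w{\left(P \right)} = \left(\left(-110\right) \left(-1871\right) - 512651\right) + 1523 = \left(205810 - 512651\right) + 1523 = -306841 + 1523 = -305318$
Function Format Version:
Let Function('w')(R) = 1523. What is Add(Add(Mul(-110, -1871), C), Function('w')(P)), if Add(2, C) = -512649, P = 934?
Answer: -305318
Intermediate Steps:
C = -512651 (C = Add(-2, -512649) = -512651)
Add(Add(Mul(-110, -1871), C), Function('w')(P)) = Add(Add(Mul(-110, -1871), -512651), 1523) = Add(Add(205810, -512651), 1523) = Add(-306841, 1523) = -305318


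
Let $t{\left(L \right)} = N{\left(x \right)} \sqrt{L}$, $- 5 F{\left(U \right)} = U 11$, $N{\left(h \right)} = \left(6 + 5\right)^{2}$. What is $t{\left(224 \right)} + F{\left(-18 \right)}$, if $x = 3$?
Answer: $\frac{198}{5} + 484 \sqrt{14} \approx 1850.6$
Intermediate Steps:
$N{\left(h \right)} = 121$ ($N{\left(h \right)} = 11^{2} = 121$)
$F{\left(U \right)} = - \frac{11 U}{5}$ ($F{\left(U \right)} = - \frac{U 11}{5} = - \frac{11 U}{5}$)
$t{\left(L \right)} = 121 \sqrt{L}$
$t{\left(224 \right)} + F{\left(-18 \right)} = 121 \sqrt{224} - - \frac{198}{5} = 121 \cdot 4 \sqrt{14} + \frac{198}{5} = 484 \sqrt{14} + \frac{198}{5} = \frac{198}{5} + 484 \sqrt{14}$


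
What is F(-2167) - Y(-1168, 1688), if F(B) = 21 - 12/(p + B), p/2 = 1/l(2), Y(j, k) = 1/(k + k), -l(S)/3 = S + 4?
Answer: 86443793/4115344 ≈ 21.005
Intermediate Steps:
l(S) = -12 - 3*S (l(S) = -3*(S + 4) = -3*(4 + S) = -12 - 3*S)
Y(j, k) = 1/(2*k)
p = -1/9 (p = 2/(-12 - 3*2) = 2/(-12 - 6) = 2/(-18) = 2*(-1/18) = -1/9 ≈ -0.11111)
F(B) = 21 - 12/(-1/9 + B)
F(-2167) - Y(-1168, 1688) = 3*(-43 + 63*(-2167))/(-1 + 9*(-2167)) - 1/(2*1688) = 3*(-43 - 136521)/(-1 - 19503) - 1/(2*1688) = 3*(-136564)/(-19504) - 1*1/3376 = 3*(-1/19504)*(-136564) - 1/3376 = 102423/4876 - 1/3376 = 86443793/4115344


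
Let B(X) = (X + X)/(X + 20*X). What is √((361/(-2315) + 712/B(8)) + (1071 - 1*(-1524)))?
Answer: 14*√275366935/2315 ≈ 100.35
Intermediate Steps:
B(X) = 2/21 (B(X) = (2*X)/((21*X)) = (2*X)*(1/(21*X)) = 2/21)
√((361/(-2315) + 712/B(8)) + (1071 - 1*(-1524))) = √((361/(-2315) + 712/(2/21)) + (1071 - 1*(-1524))) = √((361*(-1/2315) + 712*(21/2)) + (1071 + 1524)) = √((-361/2315 + 7476) + 2595) = √(17306579/2315 + 2595) = √(23314004/2315) = 14*√275366935/2315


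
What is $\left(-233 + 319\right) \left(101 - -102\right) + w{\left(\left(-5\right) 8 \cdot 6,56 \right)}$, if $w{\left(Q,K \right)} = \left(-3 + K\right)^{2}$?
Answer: $20267$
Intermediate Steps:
$\left(-233 + 319\right) \left(101 - -102\right) + w{\left(\left(-5\right) 8 \cdot 6,56 \right)} = \left(-233 + 319\right) \left(101 - -102\right) + \left(-3 + 56\right)^{2} = 86 \left(101 + 102\right) + 53^{2} = 86 \cdot 203 + 2809 = 17458 + 2809 = 20267$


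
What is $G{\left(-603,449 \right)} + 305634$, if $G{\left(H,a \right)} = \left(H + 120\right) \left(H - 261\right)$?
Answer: $722946$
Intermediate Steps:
$G{\left(H,a \right)} = \left(-261 + H\right) \left(120 + H\right)$ ($G{\left(H,a \right)} = \left(120 + H\right) \left(-261 + H\right) = \left(-261 + H\right) \left(120 + H\right)$)
$G{\left(-603,449 \right)} + 305634 = \left(-31320 + \left(-603\right)^{2} - -85023\right) + 305634 = \left(-31320 + 363609 + 85023\right) + 305634 = 417312 + 305634 = 722946$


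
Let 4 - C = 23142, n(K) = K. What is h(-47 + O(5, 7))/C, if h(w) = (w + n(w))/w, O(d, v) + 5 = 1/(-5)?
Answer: -1/11569 ≈ -8.6438e-5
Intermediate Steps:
O(d, v) = -26/5 (O(d, v) = -5 + 1/(-5) = -5 - ⅕ = -26/5)
C = -23138 (C = 4 - 1*23142 = 4 - 23142 = -23138)
h(w) = 2 (h(w) = (w + w)/w = (2*w)/w = 2)
h(-47 + O(5, 7))/C = 2/(-23138) = 2*(-1/23138) = -1/11569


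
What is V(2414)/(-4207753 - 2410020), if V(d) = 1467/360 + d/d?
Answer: -203/264710920 ≈ -7.6687e-7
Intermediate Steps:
V(d) = 203/40 (V(d) = 1467*(1/360) + 1 = 163/40 + 1 = 203/40)
V(2414)/(-4207753 - 2410020) = 203/(40*(-4207753 - 2410020)) = (203/40)/(-6617773) = (203/40)*(-1/6617773) = -203/264710920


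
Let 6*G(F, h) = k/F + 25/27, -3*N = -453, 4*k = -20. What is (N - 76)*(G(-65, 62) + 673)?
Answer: 17721125/351 ≈ 50488.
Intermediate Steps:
k = -5 (k = (1/4)*(-20) = -5)
N = 151 (N = -1/3*(-453) = 151)
G(F, h) = 25/162 - 5/(6*F) (G(F, h) = (-5/F + 25/27)/6 = (25/27 - 5/F)/6 = 25/162 - 5/(6*F))
(N - 76)*(G(-65, 62) + 673) = (151 - 76)*((5/162)*(-27 + 5*(-65))/(-65) + 673) = 75*((5/162)*(-1/65)*(-27 - 325) + 673) = 75*((5/162)*(-1/65)*(-352) + 673) = 75*(176/1053 + 673) = 75*(708845/1053) = 17721125/351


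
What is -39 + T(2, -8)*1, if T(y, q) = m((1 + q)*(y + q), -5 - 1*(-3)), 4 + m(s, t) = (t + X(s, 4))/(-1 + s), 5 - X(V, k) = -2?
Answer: -1758/41 ≈ -42.878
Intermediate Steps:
X(V, k) = 7 (X(V, k) = 5 - 1*(-2) = 5 + 2 = 7)
m(s, t) = -4 + (7 + t)/(-1 + s) (m(s, t) = -4 + (t + 7)/(-1 + s) = -4 + (7 + t)/(-1 + s))
T(y, q) = (9 - 4*(1 + q)*(q + y))/(-1 + (1 + q)*(q + y)) (T(y, q) = (11 + (-5 - 1*(-3)) - 4*(1 + q)*(y + q))/(-1 + (1 + q)*(y + q)) = (11 + (-5 + 3) - 4*(1 + q)*(q + y))/(-1 + (1 + q)*(q + y)) = (11 - 2 - 4*(1 + q)*(q + y))/(-1 + (1 + q)*(q + y)) = (9 - 4*(1 + q)*(q + y))/(-1 + (1 + q)*(q + y)))
-39 + T(2, -8)*1 = -39 + ((9 - 4*(-8) - 4*2 - 4*(-8)² - 4*(-8)*2)/(-1 - 8 + 2 + (-8)² - 8*2))*1 = -39 + ((9 + 32 - 8 - 4*64 + 64)/(-1 - 8 + 2 + 64 - 16))*1 = -39 + ((9 + 32 - 8 - 256 + 64)/41)*1 = -39 + ((1/41)*(-159))*1 = -39 - 159/41*1 = -39 - 159/41 = -1758/41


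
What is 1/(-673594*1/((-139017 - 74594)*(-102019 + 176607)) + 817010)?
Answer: 7966408634/6508635518401137 ≈ 1.2240e-6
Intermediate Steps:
1/(-673594*1/((-139017 - 74594)*(-102019 + 176607)) + 817010) = 1/(-673594/((-213611*74588)) + 817010) = 1/(-673594/(-15932817268) + 817010) = 1/(-673594*(-1/15932817268) + 817010) = 1/(336797/7966408634 + 817010) = 1/(6508635518401137/7966408634) = 7966408634/6508635518401137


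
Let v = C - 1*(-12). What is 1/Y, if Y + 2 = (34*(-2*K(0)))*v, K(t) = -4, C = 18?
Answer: 1/8158 ≈ 0.00012258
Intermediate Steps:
v = 30 (v = 18 - 1*(-12) = 18 + 12 = 30)
Y = 8158 (Y = -2 + (34*(-2*(-4)))*30 = -2 + (34*8)*30 = -2 + 272*30 = -2 + 8160 = 8158)
1/Y = 1/8158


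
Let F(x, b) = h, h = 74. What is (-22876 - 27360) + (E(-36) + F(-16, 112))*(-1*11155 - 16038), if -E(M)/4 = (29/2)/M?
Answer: -37913921/18 ≈ -2.1063e+6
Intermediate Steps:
F(x, b) = 74
E(M) = -58/M (E(M) = -4*29/2/M = -4*29*(½)/M = -58/M)
(-22876 - 27360) + (E(-36) + F(-16, 112))*(-1*11155 - 16038) = (-22876 - 27360) + (-58/(-36) + 74)*(-1*11155 - 16038) = -50236 + (-58*(-1/36) + 74)*(-11155 - 16038) = -50236 + (29/18 + 74)*(-27193) = -50236 + (1361/18)*(-27193) = -50236 - 37009673/18 = -37913921/18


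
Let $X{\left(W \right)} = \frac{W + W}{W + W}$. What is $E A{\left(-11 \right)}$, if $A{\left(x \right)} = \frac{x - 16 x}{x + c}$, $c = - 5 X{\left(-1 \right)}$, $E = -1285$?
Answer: $\frac{212025}{16} \approx 13252.0$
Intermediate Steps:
$X{\left(W \right)} = 1$ ($X{\left(W \right)} = \frac{2 W}{2 W} = 2 W \frac{1}{2 W} = 1$)
$c = -5$ ($c = \left(-5\right) 1 = -5$)
$A{\left(x \right)} = - \frac{15 x}{-5 + x}$ ($A{\left(x \right)} = \frac{x - 16 x}{x - 5} = \frac{\left(-15\right) x}{-5 + x} = - \frac{15 x}{-5 + x}$)
$E A{\left(-11 \right)} = - 1285 \left(\left(-15\right) \left(-11\right) \frac{1}{-5 - 11}\right) = - 1285 \left(\left(-15\right) \left(-11\right) \frac{1}{-16}\right) = - 1285 \left(\left(-15\right) \left(-11\right) \left(- \frac{1}{16}\right)\right) = \left(-1285\right) \left(- \frac{165}{16}\right) = \frac{212025}{16}$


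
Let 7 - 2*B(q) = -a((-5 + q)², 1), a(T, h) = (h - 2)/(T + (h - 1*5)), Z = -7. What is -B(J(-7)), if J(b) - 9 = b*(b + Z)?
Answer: -72799/20800 ≈ -3.5000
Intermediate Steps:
J(b) = 9 + b*(-7 + b) (J(b) = 9 + b*(b - 7) = 9 + b*(-7 + b))
a(T, h) = (-2 + h)/(-5 + T + h) (a(T, h) = (-2 + h)/(T + (h - 5)) = (-2 + h)/(T + (-5 + h)) = (-2 + h)/(-5 + T + h))
B(q) = 7/2 - 1/(2*(-4 + (-5 + q)²)) (B(q) = 7/2 - (-1)*(-2 + 1)/(-5 + (-5 + q)² + 1)/2 = 7/2 - (-1)*-1/(-4 + (-5 + q)²)/2 = 7/2 - (-1)*(-1/(-4 + (-5 + q)²))/2 = 7/2 - 1/(2*(-4 + (-5 + q)²)))
-B(J(-7)) = -(-29 + 7*(-5 + (9 + (-7)² - 7*(-7)))²)/(2*(-4 + (-5 + (9 + (-7)² - 7*(-7)))²)) = -(-29 + 7*(-5 + (9 + 49 + 49))²)/(2*(-4 + (-5 + (9 + 49 + 49))²)) = -(-29 + 7*(-5 + 107)²)/(2*(-4 + (-5 + 107)²)) = -(-29 + 7*102²)/(2*(-4 + 102²)) = -(-29 + 7*10404)/(2*(-4 + 10404)) = -(-29 + 72828)/(2*10400) = -72799/(2*10400) = -1*72799/20800 = -72799/20800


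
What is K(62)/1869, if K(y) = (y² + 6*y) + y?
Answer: 1426/623 ≈ 2.2889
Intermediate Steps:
K(y) = y² + 7*y
K(62)/1869 = (62*(7 + 62))/1869 = (62*69)*(1/1869) = 4278*(1/1869) = 1426/623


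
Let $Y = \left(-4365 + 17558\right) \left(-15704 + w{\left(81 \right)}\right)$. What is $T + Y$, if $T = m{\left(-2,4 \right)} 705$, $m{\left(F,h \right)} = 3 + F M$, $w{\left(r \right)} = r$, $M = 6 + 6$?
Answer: $-206129044$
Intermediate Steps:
$M = 12$
$m{\left(F,h \right)} = 3 + 12 F$ ($m{\left(F,h \right)} = 3 + F 12 = 3 + 12 F$)
$T = -14805$ ($T = \left(3 + 12 \left(-2\right)\right) 705 = \left(3 - 24\right) 705 = \left(-21\right) 705 = -14805$)
$Y = -206114239$ ($Y = \left(-4365 + 17558\right) \left(-15704 + 81\right) = 13193 \left(-15623\right) = -206114239$)
$T + Y = -14805 - 206114239 = -206129044$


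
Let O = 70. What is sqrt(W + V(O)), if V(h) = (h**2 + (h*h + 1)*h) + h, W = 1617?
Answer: sqrt(349657) ≈ 591.32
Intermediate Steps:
V(h) = h + h**2 + h*(1 + h**2) (V(h) = (h**2 + (h**2 + 1)*h) + h = (h**2 + (1 + h**2)*h) + h = (h**2 + h*(1 + h**2)) + h = h + h**2 + h*(1 + h**2))
sqrt(W + V(O)) = sqrt(1617 + 70*(2 + 70 + 70**2)) = sqrt(1617 + 70*(2 + 70 + 4900)) = sqrt(1617 + 70*4972) = sqrt(1617 + 348040) = sqrt(349657)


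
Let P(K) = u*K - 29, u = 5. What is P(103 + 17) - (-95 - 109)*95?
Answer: 19951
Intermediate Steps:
P(K) = -29 + 5*K (P(K) = 5*K - 29 = -29 + 5*K)
P(103 + 17) - (-95 - 109)*95 = (-29 + 5*(103 + 17)) - (-95 - 109)*95 = (-29 + 5*120) - (-204)*95 = (-29 + 600) - 1*(-19380) = 571 + 19380 = 19951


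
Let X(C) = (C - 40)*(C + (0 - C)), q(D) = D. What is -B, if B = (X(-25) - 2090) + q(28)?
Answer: 2062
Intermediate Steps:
X(C) = 0 (X(C) = (-40 + C)*(C - C) = (-40 + C)*0 = 0)
B = -2062 (B = (0 - 2090) + 28 = -2090 + 28 = -2062)
-B = -1*(-2062) = 2062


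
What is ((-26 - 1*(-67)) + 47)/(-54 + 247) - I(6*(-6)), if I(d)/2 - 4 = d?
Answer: 12440/193 ≈ 64.456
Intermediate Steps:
I(d) = 8 + 2*d
((-26 - 1*(-67)) + 47)/(-54 + 247) - I(6*(-6)) = ((-26 - 1*(-67)) + 47)/(-54 + 247) - (8 + 2*(6*(-6))) = ((-26 + 67) + 47)/193 - (8 + 2*(-36)) = (41 + 47)*(1/193) - (8 - 72) = 88*(1/193) - 1*(-64) = 88/193 + 64 = 12440/193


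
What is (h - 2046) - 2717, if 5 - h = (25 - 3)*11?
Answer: -5000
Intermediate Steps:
h = -237 (h = 5 - (25 - 3)*11 = 5 - 22*11 = 5 - 1*242 = 5 - 242 = -237)
(h - 2046) - 2717 = (-237 - 2046) - 2717 = -2283 - 2717 = -5000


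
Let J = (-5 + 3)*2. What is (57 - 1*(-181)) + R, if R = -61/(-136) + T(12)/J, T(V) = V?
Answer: 32021/136 ≈ 235.45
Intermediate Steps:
J = -4 (J = -2*2 = -4)
R = -347/136 (R = -61/(-136) + 12/(-4) = -61*(-1/136) + 12*(-¼) = 61/136 - 3 = -347/136 ≈ -2.5515)
(57 - 1*(-181)) + R = (57 - 1*(-181)) - 347/136 = (57 + 181) - 347/136 = 238 - 347/136 = 32021/136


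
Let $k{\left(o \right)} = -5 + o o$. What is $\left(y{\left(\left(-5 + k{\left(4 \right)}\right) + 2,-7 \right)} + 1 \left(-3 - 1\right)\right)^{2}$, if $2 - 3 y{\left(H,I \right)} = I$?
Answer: $1$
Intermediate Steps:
$k{\left(o \right)} = -5 + o^{2}$
$y{\left(H,I \right)} = \frac{2}{3} - \frac{I}{3}$
$\left(y{\left(\left(-5 + k{\left(4 \right)}\right) + 2,-7 \right)} + 1 \left(-3 - 1\right)\right)^{2} = \left(\left(\frac{2}{3} - - \frac{7}{3}\right) + 1 \left(-3 - 1\right)\right)^{2} = \left(\left(\frac{2}{3} + \frac{7}{3}\right) + 1 \left(-3 - 1\right)\right)^{2} = \left(3 + 1 \left(-4\right)\right)^{2} = \left(3 - 4\right)^{2} = \left(-1\right)^{2} = 1$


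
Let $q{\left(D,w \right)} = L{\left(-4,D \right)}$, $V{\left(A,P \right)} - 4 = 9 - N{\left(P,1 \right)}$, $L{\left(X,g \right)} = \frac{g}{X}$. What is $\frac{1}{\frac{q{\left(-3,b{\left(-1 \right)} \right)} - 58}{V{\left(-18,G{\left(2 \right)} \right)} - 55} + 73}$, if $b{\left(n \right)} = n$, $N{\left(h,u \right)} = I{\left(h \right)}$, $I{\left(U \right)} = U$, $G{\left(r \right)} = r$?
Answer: $\frac{176}{13077} \approx 0.013459$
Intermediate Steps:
$N{\left(h,u \right)} = h$
$V{\left(A,P \right)} = 13 - P$ ($V{\left(A,P \right)} = 4 - \left(-9 + P\right) = 13 - P$)
$q{\left(D,w \right)} = - \frac{D}{4}$ ($q{\left(D,w \right)} = \frac{D}{-4} = D \left(- \frac{1}{4}\right) = - \frac{D}{4}$)
$\frac{1}{\frac{q{\left(-3,b{\left(-1 \right)} \right)} - 58}{V{\left(-18,G{\left(2 \right)} \right)} - 55} + 73} = \frac{1}{\frac{\left(- \frac{1}{4}\right) \left(-3\right) - 58}{\left(13 - 2\right) - 55} + 73} = \frac{1}{\frac{\frac{3}{4} - 58}{\left(13 - 2\right) - 55} + 73} = \frac{1}{- \frac{229}{4 \left(11 - 55\right)} + 73} = \frac{1}{- \frac{229}{4 \left(-44\right)} + 73} = \frac{1}{\left(- \frac{229}{4}\right) \left(- \frac{1}{44}\right) + 73} = \frac{1}{\frac{229}{176} + 73} = \frac{1}{\frac{13077}{176}} = \frac{176}{13077}$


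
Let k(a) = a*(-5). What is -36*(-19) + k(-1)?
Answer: 689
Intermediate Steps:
k(a) = -5*a
-36*(-19) + k(-1) = -36*(-19) - 5*(-1) = 684 + 5 = 689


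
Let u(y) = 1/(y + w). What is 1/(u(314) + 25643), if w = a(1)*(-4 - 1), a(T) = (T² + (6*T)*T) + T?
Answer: 274/7026183 ≈ 3.8997e-5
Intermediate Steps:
a(T) = T + 7*T² (a(T) = (T² + 6*T²) + T = 7*T² + T = T + 7*T²)
w = -40 (w = (1*(1 + 7*1))*(-4 - 1) = (1*(1 + 7))*(-5) = (1*8)*(-5) = 8*(-5) = -40)
u(y) = 1/(-40 + y) (u(y) = 1/(y - 40) = 1/(-40 + y))
1/(u(314) + 25643) = 1/(1/(-40 + 314) + 25643) = 1/(1/274 + 25643) = 1/(7026183/274) = 274/7026183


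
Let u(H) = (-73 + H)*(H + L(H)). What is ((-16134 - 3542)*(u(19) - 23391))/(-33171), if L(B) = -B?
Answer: -153413772/11057 ≈ -13875.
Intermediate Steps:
u(H) = 0 (u(H) = (-73 + H)*(H - H) = (-73 + H)*0 = 0)
((-16134 - 3542)*(u(19) - 23391))/(-33171) = ((-16134 - 3542)*(0 - 23391))/(-33171) = -19676*(-23391)*(-1/33171) = 460241316*(-1/33171) = -153413772/11057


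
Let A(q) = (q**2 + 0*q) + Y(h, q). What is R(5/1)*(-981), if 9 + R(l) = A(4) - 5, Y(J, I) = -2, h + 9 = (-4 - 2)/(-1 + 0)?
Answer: 0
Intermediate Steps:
h = -3 (h = -9 + (-4 - 2)/(-1 + 0) = -9 - 6/(-1) = -9 - 6*(-1) = -9 + 6 = -3)
A(q) = -2 + q**2 (A(q) = (q**2 + 0*q) - 2 = (q**2 + 0) - 2 = q**2 - 2 = -2 + q**2)
R(l) = 0 (R(l) = -9 + ((-2 + 4**2) - 5) = -9 + ((-2 + 16) - 5) = -9 + (14 - 5) = -9 + 9 = 0)
R(5/1)*(-981) = 0*(-981) = 0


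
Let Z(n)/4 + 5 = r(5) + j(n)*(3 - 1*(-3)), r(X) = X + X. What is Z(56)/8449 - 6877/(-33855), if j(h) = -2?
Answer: 8165119/40862985 ≈ 0.19982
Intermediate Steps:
r(X) = 2*X
Z(n) = -28 (Z(n) = -20 + 4*(2*5 - 2*(3 - 1*(-3))) = -20 + 4*(10 - 2*(3 + 3)) = -20 + 4*(10 - 2*6) = -20 + 4*(10 - 12) = -20 + 4*(-2) = -20 - 8 = -28)
Z(56)/8449 - 6877/(-33855) = -28/8449 - 6877/(-33855) = -28*1/8449 - 6877*(-1/33855) = -4/1207 + 6877/33855 = 8165119/40862985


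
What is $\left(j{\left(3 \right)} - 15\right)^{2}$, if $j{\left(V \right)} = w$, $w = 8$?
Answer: $49$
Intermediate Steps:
$j{\left(V \right)} = 8$
$\left(j{\left(3 \right)} - 15\right)^{2} = \left(8 - 15\right)^{2} = \left(-7\right)^{2} = 49$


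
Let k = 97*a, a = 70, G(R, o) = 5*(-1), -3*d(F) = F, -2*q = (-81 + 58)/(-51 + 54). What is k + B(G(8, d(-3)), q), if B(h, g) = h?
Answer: 6785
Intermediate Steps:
q = 23/6 (q = -(-81 + 58)/(2*(-51 + 54)) = -(-23)/(2*3) = -½*(-23/3) = 23/6 ≈ 3.8333)
d(F) = -F/3
G(R, o) = -5
k = 6790 (k = 97*70 = 6790)
k + B(G(8, d(-3)), q) = 6790 - 5 = 6785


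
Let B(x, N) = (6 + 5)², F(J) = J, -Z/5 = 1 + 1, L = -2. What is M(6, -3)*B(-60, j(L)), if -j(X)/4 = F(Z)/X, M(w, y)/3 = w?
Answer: 2178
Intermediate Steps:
M(w, y) = 3*w
Z = -10 (Z = -5*(1 + 1) = -5*2 = -10)
j(X) = 40/X (j(X) = -(-40)/X = 40/X)
B(x, N) = 121 (B(x, N) = 11² = 121)
M(6, -3)*B(-60, j(L)) = (3*6)*121 = 18*121 = 2178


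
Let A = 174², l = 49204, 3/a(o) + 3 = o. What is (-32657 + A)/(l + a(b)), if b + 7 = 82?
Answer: -57144/1180897 ≈ -0.048390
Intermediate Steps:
b = 75 (b = -7 + 82 = 75)
a(o) = 3/(-3 + o)
A = 30276
(-32657 + A)/(l + a(b)) = (-32657 + 30276)/(49204 + 3/(-3 + 75)) = -2381/(49204 + 3/72) = -2381/(49204 + 3*(1/72)) = -2381/(49204 + 1/24) = -2381/1180897/24 = -2381*24/1180897 = -57144/1180897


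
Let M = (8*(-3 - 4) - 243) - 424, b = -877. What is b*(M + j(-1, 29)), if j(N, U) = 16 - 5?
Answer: 624424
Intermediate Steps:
j(N, U) = 11
M = -723 (M = (8*(-7) - 243) - 424 = (-56 - 243) - 424 = -299 - 424 = -723)
b*(M + j(-1, 29)) = -877*(-723 + 11) = -877*(-712) = 624424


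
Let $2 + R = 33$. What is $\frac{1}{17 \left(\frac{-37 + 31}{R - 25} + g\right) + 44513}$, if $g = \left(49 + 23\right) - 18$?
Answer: $\frac{1}{45414} \approx 2.202 \cdot 10^{-5}$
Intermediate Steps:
$R = 31$ ($R = -2 + 33 = 31$)
$g = 54$ ($g = 72 - 18 = 54$)
$\frac{1}{17 \left(\frac{-37 + 31}{R - 25} + g\right) + 44513} = \frac{1}{17 \left(\frac{-37 + 31}{31 - 25} + 54\right) + 44513} = \frac{1}{17 \left(- \frac{6}{6} + 54\right) + 44513} = \frac{1}{17 \left(\left(-6\right) \frac{1}{6} + 54\right) + 44513} = \frac{1}{17 \left(-1 + 54\right) + 44513} = \frac{1}{17 \cdot 53 + 44513} = \frac{1}{901 + 44513} = \frac{1}{45414}$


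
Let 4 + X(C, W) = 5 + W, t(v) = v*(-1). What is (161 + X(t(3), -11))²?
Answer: 22801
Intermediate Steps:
t(v) = -v
X(C, W) = 1 + W (X(C, W) = -4 + (5 + W) = 1 + W)
(161 + X(t(3), -11))² = (161 + (1 - 11))² = (161 - 10)² = 151² = 22801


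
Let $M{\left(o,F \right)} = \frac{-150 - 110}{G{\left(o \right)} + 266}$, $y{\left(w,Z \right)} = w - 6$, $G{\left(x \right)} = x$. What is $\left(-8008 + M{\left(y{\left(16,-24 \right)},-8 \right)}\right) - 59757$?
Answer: $- \frac{4675850}{69} \approx -67766.0$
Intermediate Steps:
$y{\left(w,Z \right)} = -6 + w$ ($y{\left(w,Z \right)} = w - 6 = -6 + w$)
$M{\left(o,F \right)} = - \frac{260}{266 + o}$ ($M{\left(o,F \right)} = \frac{-150 - 110}{o + 266} = - \frac{260}{266 + o}$)
$\left(-8008 + M{\left(y{\left(16,-24 \right)},-8 \right)}\right) - 59757 = \left(-8008 - \frac{260}{266 + \left(-6 + 16\right)}\right) - 59757 = \left(-8008 - \frac{260}{266 + 10}\right) - 59757 = \left(-8008 - \frac{260}{276}\right) - 59757 = \left(-8008 - \frac{65}{69}\right) - 59757 = - \frac{552617}{69} - 59757 = - \frac{4675850}{69}$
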